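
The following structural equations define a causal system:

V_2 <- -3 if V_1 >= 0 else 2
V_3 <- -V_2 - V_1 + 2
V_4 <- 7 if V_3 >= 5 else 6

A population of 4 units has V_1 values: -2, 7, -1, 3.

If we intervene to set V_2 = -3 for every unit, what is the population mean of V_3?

Every unit gets V_2=-3 under the intervention. V_3 values become 7, -2, 6, 2; E[V_3|do(V_2=-3)] = 3.25.

3.25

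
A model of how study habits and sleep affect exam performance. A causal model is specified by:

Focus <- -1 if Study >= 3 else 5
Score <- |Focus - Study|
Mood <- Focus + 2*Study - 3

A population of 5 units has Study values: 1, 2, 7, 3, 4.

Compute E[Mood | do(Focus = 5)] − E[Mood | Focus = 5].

3.8

do(Focus=5) breaks Focus's dependence on Study. With Focus=5 fixed, Mood across the units is 4, 6, 16, 8, 10, mean 8.8.
Observing Focus=5 restricts to units where Focus's equation naturally yields 5: Study ∈ {1, 2}. In that subpopulation Mood = 4, 6, mean 5.
Difference = 8.8 − 5 = 3.8.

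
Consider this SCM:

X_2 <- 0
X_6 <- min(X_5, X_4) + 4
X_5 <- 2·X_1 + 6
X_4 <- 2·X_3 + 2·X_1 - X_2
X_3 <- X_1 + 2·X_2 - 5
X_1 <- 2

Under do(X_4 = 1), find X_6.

5

Under do(X_4=1), the mechanism X_4 <- 2·X_3 + 2·X_1 - X_2 is discarded; X_4 is fixed at 1.
X_5 = 2·X_1 + 6  [with X_1=2]  = 10
X_6 = min(X_5, X_4) + 4  [with X_5=10, X_4=1]  = 5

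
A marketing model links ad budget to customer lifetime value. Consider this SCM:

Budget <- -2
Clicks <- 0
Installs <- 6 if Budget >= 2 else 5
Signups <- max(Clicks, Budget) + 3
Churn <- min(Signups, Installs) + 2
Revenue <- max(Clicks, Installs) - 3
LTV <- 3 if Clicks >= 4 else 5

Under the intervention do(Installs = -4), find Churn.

-2

do(Installs=-4) replaces the equation Installs <- 6 if Budget >= 2 else 5 with the constant Installs = -4.
Signups = max(Clicks, Budget) + 3  [with Clicks=0, Budget=-2]  = 3
Churn = min(Signups, Installs) + 2  [with Signups=3, Installs=-4]  = -2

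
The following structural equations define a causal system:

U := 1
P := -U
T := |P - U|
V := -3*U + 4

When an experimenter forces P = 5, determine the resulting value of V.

The intervention breaks the incoming arrows to P: P := -U no longer applies, and P = 5.
Since V is not a descendant of the intervened variable, it is unaffected.
V = -3*U + 4  [with U=1]  = 1

1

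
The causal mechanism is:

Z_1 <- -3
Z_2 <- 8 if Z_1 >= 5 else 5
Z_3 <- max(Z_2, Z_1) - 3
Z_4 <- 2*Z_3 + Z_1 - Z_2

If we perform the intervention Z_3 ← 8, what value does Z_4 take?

The intervention breaks the incoming arrows to Z_3: Z_3 <- max(Z_2, Z_1) - 3 no longer applies, and Z_3 = 8.
Z_2 = 8 if Z_1 >= 5 else 5  [with Z_1=-3]  = 5
Z_4 = 2*Z_3 + Z_1 - Z_2  [with Z_3=8, Z_1=-3, Z_2=5]  = 8

8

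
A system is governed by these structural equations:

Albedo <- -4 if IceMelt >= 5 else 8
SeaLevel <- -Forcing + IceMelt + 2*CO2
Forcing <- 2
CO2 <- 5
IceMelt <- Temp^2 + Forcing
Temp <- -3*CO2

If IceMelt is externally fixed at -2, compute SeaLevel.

Under do(IceMelt=-2), the mechanism IceMelt <- Temp^2 + Forcing is discarded; IceMelt is fixed at -2.
SeaLevel = -Forcing + IceMelt + 2*CO2  [with Forcing=2, IceMelt=-2, CO2=5]  = 6

6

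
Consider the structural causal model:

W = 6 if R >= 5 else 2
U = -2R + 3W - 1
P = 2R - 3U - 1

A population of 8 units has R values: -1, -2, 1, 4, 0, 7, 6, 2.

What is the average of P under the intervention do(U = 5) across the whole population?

-11.75

Every unit gets U=5 under the intervention. P values become -18, -20, -14, -8, -16, -2, -4, -12; E[P|do(U=5)] = -11.75.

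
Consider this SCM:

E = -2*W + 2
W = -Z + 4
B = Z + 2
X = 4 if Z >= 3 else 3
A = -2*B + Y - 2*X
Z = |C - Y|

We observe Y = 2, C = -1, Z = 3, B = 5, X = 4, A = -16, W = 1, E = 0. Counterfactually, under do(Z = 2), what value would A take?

The intervention breaks the incoming arrows to Z: Z = |C - Y| no longer applies, and Z = 2.
B = Z + 2  [with Z=2]  = 4
X = 4 if Z >= 3 else 3  [with Z=2]  = 3
A = -2*B + Y - 2*X  [with B=4, Y=2, X=3]  = -12

-12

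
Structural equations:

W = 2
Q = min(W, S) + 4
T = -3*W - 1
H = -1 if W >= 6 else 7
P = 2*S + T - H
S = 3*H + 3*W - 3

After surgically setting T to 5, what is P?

Intervening sets T = 5 and removes its equation (T = -3*W - 1).
H = -1 if W >= 6 else 7  [with W=2]  = 7
S = 3*H + 3*W - 3  [with H=7, W=2]  = 24
P = 2*S + T - H  [with S=24, T=5, H=7]  = 46

46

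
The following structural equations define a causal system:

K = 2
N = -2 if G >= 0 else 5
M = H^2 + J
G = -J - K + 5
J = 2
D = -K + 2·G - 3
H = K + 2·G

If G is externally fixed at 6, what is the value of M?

The intervention breaks the incoming arrows to G: G = -J - K + 5 no longer applies, and G = 6.
H = K + 2·G  [with K=2, G=6]  = 14
M = H^2 + J  [with H=14, J=2]  = 198

198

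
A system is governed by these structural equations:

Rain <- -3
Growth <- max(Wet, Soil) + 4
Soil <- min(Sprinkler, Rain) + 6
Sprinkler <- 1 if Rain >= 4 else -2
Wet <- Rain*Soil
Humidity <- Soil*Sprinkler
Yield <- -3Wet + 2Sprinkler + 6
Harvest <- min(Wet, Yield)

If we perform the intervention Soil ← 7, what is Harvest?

-21

The intervention breaks the incoming arrows to Soil: Soil <- min(Sprinkler, Rain) + 6 no longer applies, and Soil = 7.
Sprinkler = 1 if Rain >= 4 else -2  [with Rain=-3]  = -2
Wet = Rain*Soil  [with Rain=-3, Soil=7]  = -21
Yield = -3Wet + 2Sprinkler + 6  [with Wet=-21, Sprinkler=-2]  = 65
Harvest = min(Wet, Yield)  [with Wet=-21, Yield=65]  = -21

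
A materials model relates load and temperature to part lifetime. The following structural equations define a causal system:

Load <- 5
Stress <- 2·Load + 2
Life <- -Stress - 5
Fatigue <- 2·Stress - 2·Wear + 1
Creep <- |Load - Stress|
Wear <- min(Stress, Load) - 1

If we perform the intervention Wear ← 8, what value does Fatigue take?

Intervening sets Wear = 8 and removes its equation (Wear <- min(Stress, Load) - 1).
Stress = 2·Load + 2  [with Load=5]  = 12
Fatigue = 2·Stress - 2·Wear + 1  [with Stress=12, Wear=8]  = 9

9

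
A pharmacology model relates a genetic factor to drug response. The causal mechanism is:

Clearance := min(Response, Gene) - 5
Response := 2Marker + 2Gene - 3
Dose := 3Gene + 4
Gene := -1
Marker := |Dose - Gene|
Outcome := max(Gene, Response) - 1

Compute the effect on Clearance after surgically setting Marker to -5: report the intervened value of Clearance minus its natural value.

do(Marker=-5) replaces the equation Marker := |Dose - Gene| with the constant Marker = -5.
Response = 2Marker + 2Gene - 3  [with Marker=-5, Gene=-1]  = -15
Clearance = min(Response, Gene) - 5  [with Response=-15, Gene=-1]  = -20
Without intervention: Dose = 3Gene + 4  [with Gene=-1]  = 1; Marker = |Dose - Gene|  [with Dose=1, Gene=-1]  = 2; Response = 2Marker + 2Gene - 3  [with Marker=2, Gene=-1]  = -1; Clearance = min(Response, Gene) - 5  [with Response=-1, Gene=-1]  = -6.
Change = -20 − (-6) = -14.

-14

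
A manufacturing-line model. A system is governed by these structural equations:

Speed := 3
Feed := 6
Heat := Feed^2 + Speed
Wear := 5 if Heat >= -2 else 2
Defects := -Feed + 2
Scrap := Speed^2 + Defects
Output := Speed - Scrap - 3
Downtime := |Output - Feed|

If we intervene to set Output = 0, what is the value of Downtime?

do(Output=0) replaces the equation Output := Speed - Scrap - 3 with the constant Output = 0.
Downtime = |Output - Feed|  [with Output=0, Feed=6]  = 6

6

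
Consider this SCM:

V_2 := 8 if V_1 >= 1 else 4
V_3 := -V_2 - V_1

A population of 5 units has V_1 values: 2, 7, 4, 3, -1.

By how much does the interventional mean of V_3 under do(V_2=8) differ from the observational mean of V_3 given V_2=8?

do(V_2=8) breaks V_2's dependence on V_1. With V_2=8 fixed, V_3 across the units is -10, -15, -12, -11, -7, mean -11.
Conditioning on V_2=8 selects the 4 unit(s) with V_1 ∈ {2, 7, 4, 3}. Their V_3 values: -10, -15, -12, -11. Mean = -12.
Difference = -11 − (-12) = 1.

1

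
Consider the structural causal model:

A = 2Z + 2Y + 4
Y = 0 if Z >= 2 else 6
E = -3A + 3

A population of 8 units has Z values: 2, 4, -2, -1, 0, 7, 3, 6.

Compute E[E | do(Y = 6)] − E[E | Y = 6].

do(Y=6) breaks Y's dependence on Z. With Y=6 fixed, E across the units is -57, -69, -33, -39, -45, -87, -63, -81, mean -59.25.
Conditioning on Y=6 selects the 3 unit(s) with Z ∈ {-2, -1, 0}. Their E values: -33, -39, -45. Mean = -39.
Difference = -59.25 − (-39) = -20.25.

-20.25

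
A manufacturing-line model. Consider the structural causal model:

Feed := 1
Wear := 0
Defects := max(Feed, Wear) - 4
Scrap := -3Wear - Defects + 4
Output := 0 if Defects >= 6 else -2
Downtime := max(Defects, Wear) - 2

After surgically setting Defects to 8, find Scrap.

The intervention breaks the incoming arrows to Defects: Defects := max(Feed, Wear) - 4 no longer applies, and Defects = 8.
Scrap = -3Wear - Defects + 4  [with Wear=0, Defects=8]  = -4

-4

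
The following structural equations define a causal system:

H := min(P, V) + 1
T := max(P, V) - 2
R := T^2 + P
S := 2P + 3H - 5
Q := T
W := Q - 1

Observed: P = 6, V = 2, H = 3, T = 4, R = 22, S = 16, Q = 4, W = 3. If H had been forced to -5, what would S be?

-8

The intervention breaks the incoming arrows to H: H := min(P, V) + 1 no longer applies, and H = -5.
S = 2P + 3H - 5  [with P=6, H=-5]  = -8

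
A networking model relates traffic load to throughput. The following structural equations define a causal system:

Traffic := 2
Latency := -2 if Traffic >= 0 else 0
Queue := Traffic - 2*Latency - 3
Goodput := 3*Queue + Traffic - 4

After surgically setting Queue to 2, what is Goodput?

The intervention breaks the incoming arrows to Queue: Queue := Traffic - 2*Latency - 3 no longer applies, and Queue = 2.
Goodput = 3*Queue + Traffic - 4  [with Queue=2, Traffic=2]  = 4

4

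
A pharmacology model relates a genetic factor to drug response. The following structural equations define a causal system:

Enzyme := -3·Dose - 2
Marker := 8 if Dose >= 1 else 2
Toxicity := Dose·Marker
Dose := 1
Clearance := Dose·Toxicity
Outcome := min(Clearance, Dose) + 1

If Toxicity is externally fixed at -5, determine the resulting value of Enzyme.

The intervention breaks the incoming arrows to Toxicity: Toxicity := Dose·Marker no longer applies, and Toxicity = -5.
Since Enzyme is not a descendant of the intervened variable, it is unaffected.
Enzyme = -3·Dose - 2  [with Dose=1]  = -5

-5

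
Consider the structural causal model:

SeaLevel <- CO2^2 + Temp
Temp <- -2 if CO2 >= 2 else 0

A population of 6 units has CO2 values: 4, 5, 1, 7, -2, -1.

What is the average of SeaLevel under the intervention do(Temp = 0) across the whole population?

Every unit gets Temp=0 under the intervention. SeaLevel values become 16, 25, 1, 49, 4, 1; E[SeaLevel|do(Temp=0)] = 16.

16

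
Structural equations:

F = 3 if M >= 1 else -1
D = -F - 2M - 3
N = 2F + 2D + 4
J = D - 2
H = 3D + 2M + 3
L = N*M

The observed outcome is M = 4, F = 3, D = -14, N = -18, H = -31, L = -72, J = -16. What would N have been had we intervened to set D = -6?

-2

The intervention breaks the incoming arrows to D: D = -F - 2M - 3 no longer applies, and D = -6.
F = 3 if M >= 1 else -1  [with M=4]  = 3
N = 2F + 2D + 4  [with F=3, D=-6]  = -2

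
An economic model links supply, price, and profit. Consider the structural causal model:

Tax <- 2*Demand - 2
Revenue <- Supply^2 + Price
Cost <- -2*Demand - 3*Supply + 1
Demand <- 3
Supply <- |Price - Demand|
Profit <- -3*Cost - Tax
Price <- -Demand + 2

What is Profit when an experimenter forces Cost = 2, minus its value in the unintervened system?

The intervention breaks the incoming arrows to Cost: Cost <- -2*Demand - 3*Supply + 1 no longer applies, and Cost = 2.
Tax = 2*Demand - 2  [with Demand=3]  = 4
Profit = -3*Cost - Tax  [with Cost=2, Tax=4]  = -10
Without intervention: Price = -Demand + 2  [with Demand=3]  = -1; Supply = |Price - Demand|  [with Price=-1, Demand=3]  = 4; Cost = -2*Demand - 3*Supply + 1  [with Demand=3, Supply=4]  = -17; Tax = 2*Demand - 2  [with Demand=3]  = 4; Profit = -3*Cost - Tax  [with Cost=-17, Tax=4]  = 47.
Change = -10 − 47 = -57.

-57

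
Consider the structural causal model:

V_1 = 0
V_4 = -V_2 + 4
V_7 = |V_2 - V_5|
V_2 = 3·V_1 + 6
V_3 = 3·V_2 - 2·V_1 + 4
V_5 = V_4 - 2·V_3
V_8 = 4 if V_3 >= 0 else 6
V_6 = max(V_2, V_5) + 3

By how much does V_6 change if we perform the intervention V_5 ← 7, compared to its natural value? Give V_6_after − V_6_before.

1

The intervention breaks the incoming arrows to V_5: V_5 = V_4 - 2·V_3 no longer applies, and V_5 = 7.
V_2 = 3·V_1 + 6  [with V_1=0]  = 6
V_6 = max(V_2, V_5) + 3  [with V_2=6, V_5=7]  = 10
Without intervention: V_2 = 3·V_1 + 6  [with V_1=0]  = 6; V_3 = 3·V_2 - 2·V_1 + 4  [with V_2=6, V_1=0]  = 22; V_4 = -V_2 + 4  [with V_2=6]  = -2; V_5 = V_4 - 2·V_3  [with V_4=-2, V_3=22]  = -46; V_6 = max(V_2, V_5) + 3  [with V_2=6, V_5=-46]  = 9.
Change = 10 − 9 = 1.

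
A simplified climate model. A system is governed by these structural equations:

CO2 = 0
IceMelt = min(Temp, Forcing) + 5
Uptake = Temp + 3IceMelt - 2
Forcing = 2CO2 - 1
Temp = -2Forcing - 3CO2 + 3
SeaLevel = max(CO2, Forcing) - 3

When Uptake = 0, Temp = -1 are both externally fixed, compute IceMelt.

Under do(Uptake = 0, Temp = -1), each intervened variable's structural equation is replaced by its fixed value.
Forcing = 2CO2 - 1  [with CO2=0]  = -1
IceMelt = min(Temp, Forcing) + 5  [with Temp=-1, Forcing=-1]  = 4

4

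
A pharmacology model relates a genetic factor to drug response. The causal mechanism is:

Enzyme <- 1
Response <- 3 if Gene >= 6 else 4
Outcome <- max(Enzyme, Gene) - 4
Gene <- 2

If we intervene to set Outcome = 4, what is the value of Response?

4

Under do(Outcome=4), the mechanism Outcome <- max(Enzyme, Gene) - 4 is discarded; Outcome is fixed at 4.
Since Response is not a descendant of the intervened variable, it is unaffected.
Response = 3 if Gene >= 6 else 4  [with Gene=2]  = 4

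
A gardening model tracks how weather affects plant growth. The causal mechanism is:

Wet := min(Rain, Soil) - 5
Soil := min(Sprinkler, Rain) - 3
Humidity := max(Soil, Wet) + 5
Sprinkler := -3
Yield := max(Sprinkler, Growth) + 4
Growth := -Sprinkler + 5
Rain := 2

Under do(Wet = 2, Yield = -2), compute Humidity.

The joint intervention fixes Wet = 2, Yield = -2, removing each variable's own equation.
Soil = min(Sprinkler, Rain) - 3  [with Sprinkler=-3, Rain=2]  = -6
Humidity = max(Soil, Wet) + 5  [with Soil=-6, Wet=2]  = 7

7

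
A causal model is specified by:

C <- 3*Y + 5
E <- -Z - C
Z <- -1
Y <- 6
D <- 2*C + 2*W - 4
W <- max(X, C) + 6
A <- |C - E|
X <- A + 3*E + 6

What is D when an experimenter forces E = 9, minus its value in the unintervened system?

48

do(E=9) replaces the equation E <- -Z - C with the constant E = 9.
C = 3*Y + 5  [with Y=6]  = 23
A = |C - E|  [with C=23, E=9]  = 14
X = A + 3*E + 6  [with A=14, E=9]  = 47
W = max(X, C) + 6  [with X=47, C=23]  = 53
D = 2*C + 2*W - 4  [with C=23, W=53]  = 148
Without intervention: C = 3*Y + 5  [with Y=6]  = 23; E = -Z - C  [with Z=-1, C=23]  = -22; A = |C - E|  [with C=23, E=-22]  = 45; X = A + 3*E + 6  [with A=45, E=-22]  = -15; W = max(X, C) + 6  [with X=-15, C=23]  = 29; D = 2*C + 2*W - 4  [with C=23, W=29]  = 100.
Change = 148 − 100 = 48.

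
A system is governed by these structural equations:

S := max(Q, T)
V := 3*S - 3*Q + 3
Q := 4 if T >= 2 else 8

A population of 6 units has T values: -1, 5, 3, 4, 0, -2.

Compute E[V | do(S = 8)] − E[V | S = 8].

6

Under do(S=8), S's equation is replaced by S=8 for every unit. Per-unit V: 3, 15, 15, 15, 3, 3. Mean = 9.
Conditioning on S=8 selects the 3 unit(s) with T ∈ {-1, 0, -2}. Their V values: 3, 3, 3. Mean = 3.
Difference = 9 − 3 = 6.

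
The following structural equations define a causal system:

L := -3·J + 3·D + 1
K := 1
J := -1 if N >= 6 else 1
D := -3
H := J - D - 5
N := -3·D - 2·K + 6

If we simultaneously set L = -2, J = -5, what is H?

-7

Setting L = -2, J = -5 by intervention discards those variables' equations.
H = J - D - 5  [with J=-5, D=-3]  = -7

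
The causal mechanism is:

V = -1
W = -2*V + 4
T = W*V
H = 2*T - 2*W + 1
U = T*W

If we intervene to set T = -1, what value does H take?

-13

The intervention breaks the incoming arrows to T: T = W*V no longer applies, and T = -1.
W = -2*V + 4  [with V=-1]  = 6
H = 2*T - 2*W + 1  [with T=-1, W=6]  = -13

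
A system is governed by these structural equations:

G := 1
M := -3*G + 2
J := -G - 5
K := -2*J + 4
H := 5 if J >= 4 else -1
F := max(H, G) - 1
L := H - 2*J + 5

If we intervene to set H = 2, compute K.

The intervention breaks the incoming arrows to H: H := 5 if J >= 4 else -1 no longer applies, and H = 2.
Since K is not a descendant of the intervened variable, it is unaffected.
J = -G - 5  [with G=1]  = -6
K = -2*J + 4  [with J=-6]  = 16

16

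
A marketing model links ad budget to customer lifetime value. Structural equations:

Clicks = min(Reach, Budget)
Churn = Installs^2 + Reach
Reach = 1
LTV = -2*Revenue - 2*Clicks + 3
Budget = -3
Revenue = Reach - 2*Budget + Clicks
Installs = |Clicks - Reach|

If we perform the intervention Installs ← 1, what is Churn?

2

Intervening sets Installs = 1 and removes its equation (Installs = |Clicks - Reach|).
Churn = Installs^2 + Reach  [with Installs=1, Reach=1]  = 2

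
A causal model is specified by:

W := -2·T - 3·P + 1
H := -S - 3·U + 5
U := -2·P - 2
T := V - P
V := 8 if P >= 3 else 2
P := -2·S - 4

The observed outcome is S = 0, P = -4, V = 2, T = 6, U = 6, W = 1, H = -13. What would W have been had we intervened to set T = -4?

Under do(T=-4), the mechanism T := V - P is discarded; T is fixed at -4.
P = -2·S - 4  [with S=0]  = -4
W = -2·T - 3·P + 1  [with T=-4, P=-4]  = 21

21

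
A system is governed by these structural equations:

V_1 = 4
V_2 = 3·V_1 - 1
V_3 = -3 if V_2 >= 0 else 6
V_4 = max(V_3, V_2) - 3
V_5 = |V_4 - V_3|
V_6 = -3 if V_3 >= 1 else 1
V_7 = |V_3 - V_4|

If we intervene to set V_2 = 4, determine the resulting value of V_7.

4

Under do(V_2=4), the mechanism V_2 = 3·V_1 - 1 is discarded; V_2 is fixed at 4.
V_3 = -3 if V_2 >= 0 else 6  [with V_2=4]  = -3
V_4 = max(V_3, V_2) - 3  [with V_3=-3, V_2=4]  = 1
V_7 = |V_3 - V_4|  [with V_3=-3, V_4=1]  = 4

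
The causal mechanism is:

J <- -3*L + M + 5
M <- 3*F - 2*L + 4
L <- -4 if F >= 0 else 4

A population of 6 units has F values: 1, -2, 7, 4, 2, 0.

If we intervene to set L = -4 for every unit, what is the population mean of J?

35

The intervention sets L=-4 in all 6 units regardless of F. Recomputing J per unit gives 32, 23, 50, 41, 35, 29; average 35.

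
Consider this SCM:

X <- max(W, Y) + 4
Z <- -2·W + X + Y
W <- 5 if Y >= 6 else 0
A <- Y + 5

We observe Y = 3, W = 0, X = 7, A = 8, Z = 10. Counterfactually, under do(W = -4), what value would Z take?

18

do(W=-4) replaces the equation W <- 5 if Y >= 6 else 0 with the constant W = -4.
X = max(W, Y) + 4  [with W=-4, Y=3]  = 7
Z = -2·W + X + Y  [with W=-4, X=7, Y=3]  = 18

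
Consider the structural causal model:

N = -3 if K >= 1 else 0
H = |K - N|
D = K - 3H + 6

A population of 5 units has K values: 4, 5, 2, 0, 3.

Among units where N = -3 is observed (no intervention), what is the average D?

-10

Conditioning on N=-3 selects the 4 unit(s) with K ∈ {4, 5, 2, 3}. Their D values: -11, -13, -7, -9. Mean = -10.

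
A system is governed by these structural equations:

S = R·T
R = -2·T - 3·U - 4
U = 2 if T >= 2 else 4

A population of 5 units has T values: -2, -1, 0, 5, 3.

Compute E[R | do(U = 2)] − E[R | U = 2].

do(U=2) breaks U's dependence on T. With U=2 fixed, R across the units is -6, -8, -10, -20, -16, mean -12.
E[R|U=2] averages over only the 2 units with U=2 (T = 5, 3): R = -20, -16, mean -18.
Difference = -12 − (-18) = 6.

6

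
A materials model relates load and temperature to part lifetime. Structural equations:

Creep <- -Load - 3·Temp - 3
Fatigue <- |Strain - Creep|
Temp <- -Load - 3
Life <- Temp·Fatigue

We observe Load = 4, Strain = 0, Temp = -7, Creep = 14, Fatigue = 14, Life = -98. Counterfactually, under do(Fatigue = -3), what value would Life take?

21

The intervention breaks the incoming arrows to Fatigue: Fatigue <- |Strain - Creep| no longer applies, and Fatigue = -3.
Temp = -Load - 3  [with Load=4]  = -7
Life = Temp·Fatigue  [with Temp=-7, Fatigue=-3]  = 21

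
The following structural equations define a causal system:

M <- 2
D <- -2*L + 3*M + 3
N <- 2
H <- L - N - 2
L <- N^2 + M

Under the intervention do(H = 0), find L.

6

do(H=0) replaces the equation H <- L - N - 2 with the constant H = 0.
L is not downstream of the intervention, so its value is determined by the original equations.
L = N^2 + M  [with N=2, M=2]  = 6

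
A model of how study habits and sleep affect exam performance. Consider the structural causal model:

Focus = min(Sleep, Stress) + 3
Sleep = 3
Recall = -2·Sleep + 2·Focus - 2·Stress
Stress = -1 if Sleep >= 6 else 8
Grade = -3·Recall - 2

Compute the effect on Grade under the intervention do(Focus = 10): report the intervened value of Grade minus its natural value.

do(Focus=10) replaces the equation Focus = min(Sleep, Stress) + 3 with the constant Focus = 10.
Stress = -1 if Sleep >= 6 else 8  [with Sleep=3]  = 8
Recall = -2·Sleep + 2·Focus - 2·Stress  [with Sleep=3, Focus=10, Stress=8]  = -2
Grade = -3·Recall - 2  [with Recall=-2]  = 4
Without intervention: Stress = -1 if Sleep >= 6 else 8  [with Sleep=3]  = 8; Focus = min(Sleep, Stress) + 3  [with Sleep=3, Stress=8]  = 6; Recall = -2·Sleep + 2·Focus - 2·Stress  [with Sleep=3, Focus=6, Stress=8]  = -10; Grade = -3·Recall - 2  [with Recall=-10]  = 28.
Change = 4 − 28 = -24.

-24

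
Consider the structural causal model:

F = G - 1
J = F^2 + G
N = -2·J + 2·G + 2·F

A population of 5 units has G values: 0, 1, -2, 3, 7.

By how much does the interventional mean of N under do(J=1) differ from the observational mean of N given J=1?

Every unit gets J=1 under the intervention. N values become -4, 0, -12, 8, 24; E[N|do(J=1)] = 3.2.
Observing J=1 restricts to units where J's equation naturally yields 1: G ∈ {0, 1}. In that subpopulation N = -4, 0, mean -2.
Difference = 3.2 − (-2) = 5.2.

5.2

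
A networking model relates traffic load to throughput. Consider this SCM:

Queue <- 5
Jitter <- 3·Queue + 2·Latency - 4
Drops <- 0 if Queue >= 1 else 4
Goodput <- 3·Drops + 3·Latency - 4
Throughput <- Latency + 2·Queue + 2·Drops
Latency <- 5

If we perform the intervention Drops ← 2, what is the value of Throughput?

19

do(Drops=2) replaces the equation Drops <- 0 if Queue >= 1 else 4 with the constant Drops = 2.
Throughput = Latency + 2·Queue + 2·Drops  [with Latency=5, Queue=5, Drops=2]  = 19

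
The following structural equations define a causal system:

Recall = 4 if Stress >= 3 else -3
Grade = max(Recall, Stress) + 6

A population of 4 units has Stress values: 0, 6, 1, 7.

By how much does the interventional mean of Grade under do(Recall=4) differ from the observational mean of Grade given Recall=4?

-1.25

do(Recall=4) breaks Recall's dependence on Stress. With Recall=4 fixed, Grade across the units is 10, 12, 10, 13, mean 11.25.
E[Grade|Recall=4] averages over only the 2 units with Recall=4 (Stress = 6, 7): Grade = 12, 13, mean 12.5.
Difference = 11.25 − 12.5 = -1.25.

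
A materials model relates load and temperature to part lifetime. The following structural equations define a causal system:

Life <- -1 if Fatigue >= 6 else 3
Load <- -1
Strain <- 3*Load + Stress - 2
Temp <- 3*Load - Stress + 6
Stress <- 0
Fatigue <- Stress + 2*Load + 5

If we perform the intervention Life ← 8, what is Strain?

-5

do(Life=8) replaces the equation Life <- -1 if Fatigue >= 6 else 3 with the constant Life = 8.
Strain is not downstream of the intervention, so its value is determined by the original equations.
Strain = 3*Load + Stress - 2  [with Load=-1, Stress=0]  = -5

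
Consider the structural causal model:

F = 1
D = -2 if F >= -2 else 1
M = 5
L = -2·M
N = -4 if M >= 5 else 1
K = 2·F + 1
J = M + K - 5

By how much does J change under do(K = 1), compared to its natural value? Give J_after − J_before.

-2

The intervention breaks the incoming arrows to K: K = 2·F + 1 no longer applies, and K = 1.
J = M + K - 5  [with M=5, K=1]  = 1
Without intervention: K = 2·F + 1  [with F=1]  = 3; J = M + K - 5  [with M=5, K=3]  = 3.
Change = 1 − 3 = -2.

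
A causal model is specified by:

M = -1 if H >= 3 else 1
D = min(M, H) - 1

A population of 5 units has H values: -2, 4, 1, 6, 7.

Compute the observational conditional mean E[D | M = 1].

-1.5

E[D|M=1] averages over only the 2 units with M=1 (H = -2, 1): D = -3, 0, mean -1.5.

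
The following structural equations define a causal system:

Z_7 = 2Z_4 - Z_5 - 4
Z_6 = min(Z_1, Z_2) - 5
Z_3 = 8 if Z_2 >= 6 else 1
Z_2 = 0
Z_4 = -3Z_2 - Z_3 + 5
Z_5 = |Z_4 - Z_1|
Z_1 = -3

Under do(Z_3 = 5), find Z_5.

do(Z_3=5) replaces the equation Z_3 = 8 if Z_2 >= 6 else 1 with the constant Z_3 = 5.
Z_4 = -3Z_2 - Z_3 + 5  [with Z_2=0, Z_3=5]  = 0
Z_5 = |Z_4 - Z_1|  [with Z_4=0, Z_1=-3]  = 3

3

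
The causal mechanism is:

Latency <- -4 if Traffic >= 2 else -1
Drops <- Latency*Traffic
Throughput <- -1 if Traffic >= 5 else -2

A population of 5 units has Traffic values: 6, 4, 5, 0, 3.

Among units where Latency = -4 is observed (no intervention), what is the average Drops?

-18

Conditioning on Latency=-4 selects the 4 unit(s) with Traffic ∈ {6, 4, 5, 3}. Their Drops values: -24, -16, -20, -12. Mean = -18.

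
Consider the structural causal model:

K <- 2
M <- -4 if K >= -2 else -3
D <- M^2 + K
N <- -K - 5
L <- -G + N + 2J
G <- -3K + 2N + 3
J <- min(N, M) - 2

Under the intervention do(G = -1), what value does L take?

-24

The intervention breaks the incoming arrows to G: G <- -3K + 2N + 3 no longer applies, and G = -1.
N = -K - 5  [with K=2]  = -7
M = -4 if K >= -2 else -3  [with K=2]  = -4
J = min(N, M) - 2  [with N=-7, M=-4]  = -9
L = -G + N + 2J  [with G=-1, N=-7, J=-9]  = -24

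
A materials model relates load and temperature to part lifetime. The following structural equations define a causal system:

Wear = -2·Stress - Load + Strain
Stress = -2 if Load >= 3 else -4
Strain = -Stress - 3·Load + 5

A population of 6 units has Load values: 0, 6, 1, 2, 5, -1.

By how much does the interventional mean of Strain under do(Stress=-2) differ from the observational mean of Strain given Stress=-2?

10

The intervention sets Stress=-2 in all 6 units regardless of Load. Recomputing Strain per unit gives 7, -11, 4, 1, -8, 10; average 0.5.
Conditioning on Stress=-2 selects the 2 unit(s) with Load ∈ {6, 5}. Their Strain values: -11, -8. Mean = -9.5.
Difference = 0.5 − (-9.5) = 10.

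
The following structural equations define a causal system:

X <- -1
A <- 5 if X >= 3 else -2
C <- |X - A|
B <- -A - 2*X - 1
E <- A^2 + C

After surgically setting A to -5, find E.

do(A=-5) replaces the equation A <- 5 if X >= 3 else -2 with the constant A = -5.
C = |X - A|  [with X=-1, A=-5]  = 4
E = A^2 + C  [with A=-5, C=4]  = 29

29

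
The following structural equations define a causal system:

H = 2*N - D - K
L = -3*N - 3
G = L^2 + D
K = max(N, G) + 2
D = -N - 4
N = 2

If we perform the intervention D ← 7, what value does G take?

The intervention breaks the incoming arrows to D: D = -N - 4 no longer applies, and D = 7.
L = -3*N - 3  [with N=2]  = -9
G = L^2 + D  [with L=-9, D=7]  = 88

88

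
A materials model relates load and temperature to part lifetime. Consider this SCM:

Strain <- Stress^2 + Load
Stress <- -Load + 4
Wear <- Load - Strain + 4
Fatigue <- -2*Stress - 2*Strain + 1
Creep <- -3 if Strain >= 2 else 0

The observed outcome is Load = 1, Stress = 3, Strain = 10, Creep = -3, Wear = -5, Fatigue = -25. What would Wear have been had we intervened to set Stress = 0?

4

do(Stress=0) replaces the equation Stress <- -Load + 4 with the constant Stress = 0.
Strain = Stress^2 + Load  [with Stress=0, Load=1]  = 1
Wear = Load - Strain + 4  [with Load=1, Strain=1]  = 4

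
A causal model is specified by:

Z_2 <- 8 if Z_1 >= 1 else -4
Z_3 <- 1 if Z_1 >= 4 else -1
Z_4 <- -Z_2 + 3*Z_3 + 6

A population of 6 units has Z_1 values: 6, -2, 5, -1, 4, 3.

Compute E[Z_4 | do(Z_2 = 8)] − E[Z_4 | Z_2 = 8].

-1.5

do(Z_2=8) breaks Z_2's dependence on Z_1. With Z_2=8 fixed, Z_4 across the units is 1, -5, 1, -5, 1, -5, mean -2.
Observing Z_2=8 restricts to units where Z_2's equation naturally yields 8: Z_1 ∈ {6, 5, 4, 3}. In that subpopulation Z_4 = 1, 1, 1, -5, mean -0.5.
Difference = -2 − (-0.5) = -1.5.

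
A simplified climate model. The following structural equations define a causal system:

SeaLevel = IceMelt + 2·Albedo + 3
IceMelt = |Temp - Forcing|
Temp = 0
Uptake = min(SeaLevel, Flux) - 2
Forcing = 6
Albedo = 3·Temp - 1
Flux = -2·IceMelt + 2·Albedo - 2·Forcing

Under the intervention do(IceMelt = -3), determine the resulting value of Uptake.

-10

The intervention breaks the incoming arrows to IceMelt: IceMelt = |Temp - Forcing| no longer applies, and IceMelt = -3.
Albedo = 3·Temp - 1  [with Temp=0]  = -1
SeaLevel = IceMelt + 2·Albedo + 3  [with IceMelt=-3, Albedo=-1]  = -2
Flux = -2·IceMelt + 2·Albedo - 2·Forcing  [with IceMelt=-3, Albedo=-1, Forcing=6]  = -8
Uptake = min(SeaLevel, Flux) - 2  [with SeaLevel=-2, Flux=-8]  = -10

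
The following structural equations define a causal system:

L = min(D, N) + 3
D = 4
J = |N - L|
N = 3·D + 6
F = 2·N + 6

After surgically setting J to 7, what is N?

The intervention breaks the incoming arrows to J: J = |N - L| no longer applies, and J = 7.
Since N is not a descendant of the intervened variable, it is unaffected.
N = 3·D + 6  [with D=4]  = 18

18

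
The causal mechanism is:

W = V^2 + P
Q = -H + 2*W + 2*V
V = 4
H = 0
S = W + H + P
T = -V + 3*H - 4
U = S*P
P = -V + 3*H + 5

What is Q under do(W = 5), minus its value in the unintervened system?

Under do(W=5), the mechanism W = V^2 + P is discarded; W is fixed at 5.
Q = -H + 2*W + 2*V  [with H=0, W=5, V=4]  = 18
Without intervention: P = -V + 3*H + 5  [with V=4, H=0]  = 1; W = V^2 + P  [with V=4, P=1]  = 17; Q = -H + 2*W + 2*V  [with H=0, W=17, V=4]  = 42.
Change = 18 − 42 = -24.

-24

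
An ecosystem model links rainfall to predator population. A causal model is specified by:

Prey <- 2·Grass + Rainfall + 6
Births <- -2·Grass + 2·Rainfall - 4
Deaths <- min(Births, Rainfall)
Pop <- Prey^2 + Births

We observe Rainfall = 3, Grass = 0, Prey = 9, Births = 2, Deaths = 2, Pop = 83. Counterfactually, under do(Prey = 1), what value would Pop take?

The intervention breaks the incoming arrows to Prey: Prey <- 2·Grass + Rainfall + 6 no longer applies, and Prey = 1.
Births = -2·Grass + 2·Rainfall - 4  [with Grass=0, Rainfall=3]  = 2
Pop = Prey^2 + Births  [with Prey=1, Births=2]  = 3

3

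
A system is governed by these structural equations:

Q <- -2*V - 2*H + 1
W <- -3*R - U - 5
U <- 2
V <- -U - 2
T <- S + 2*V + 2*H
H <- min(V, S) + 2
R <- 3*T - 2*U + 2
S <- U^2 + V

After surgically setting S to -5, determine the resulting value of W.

170

The intervention breaks the incoming arrows to S: S <- U^2 + V no longer applies, and S = -5.
V = -U - 2  [with U=2]  = -4
H = min(V, S) + 2  [with V=-4, S=-5]  = -3
T = S + 2*V + 2*H  [with S=-5, V=-4, H=-3]  = -19
R = 3*T - 2*U + 2  [with T=-19, U=2]  = -59
W = -3*R - U - 5  [with R=-59, U=2]  = 170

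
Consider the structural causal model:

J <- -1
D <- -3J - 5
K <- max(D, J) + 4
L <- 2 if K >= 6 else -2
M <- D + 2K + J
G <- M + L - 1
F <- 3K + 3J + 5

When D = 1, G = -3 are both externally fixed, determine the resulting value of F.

17

Setting D = 1, G = -3 by intervention discards those variables' equations.
K = max(D, J) + 4  [with D=1, J=-1]  = 5
F = 3K + 3J + 5  [with K=5, J=-1]  = 17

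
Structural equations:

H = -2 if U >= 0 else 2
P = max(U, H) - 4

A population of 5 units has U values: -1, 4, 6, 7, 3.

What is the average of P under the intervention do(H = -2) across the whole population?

The intervention sets H=-2 in all 5 units regardless of U. Recomputing P per unit gives -5, 0, 2, 3, -1; average -0.2.

-0.2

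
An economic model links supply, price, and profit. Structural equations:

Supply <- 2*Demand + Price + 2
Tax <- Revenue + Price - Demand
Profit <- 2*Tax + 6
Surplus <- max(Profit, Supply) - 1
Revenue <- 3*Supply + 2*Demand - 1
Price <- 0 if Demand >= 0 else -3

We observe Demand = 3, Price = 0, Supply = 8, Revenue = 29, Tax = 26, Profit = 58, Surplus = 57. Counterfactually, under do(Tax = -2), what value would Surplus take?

Under do(Tax=-2), the mechanism Tax <- Revenue + Price - Demand is discarded; Tax is fixed at -2.
Price = 0 if Demand >= 0 else -3  [with Demand=3]  = 0
Supply = 2*Demand + Price + 2  [with Demand=3, Price=0]  = 8
Profit = 2*Tax + 6  [with Tax=-2]  = 2
Surplus = max(Profit, Supply) - 1  [with Profit=2, Supply=8]  = 7

7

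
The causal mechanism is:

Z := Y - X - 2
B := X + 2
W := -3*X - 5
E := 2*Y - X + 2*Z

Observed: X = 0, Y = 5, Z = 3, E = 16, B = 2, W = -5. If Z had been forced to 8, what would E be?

26

The intervention breaks the incoming arrows to Z: Z := Y - X - 2 no longer applies, and Z = 8.
E = 2*Y - X + 2*Z  [with Y=5, X=0, Z=8]  = 26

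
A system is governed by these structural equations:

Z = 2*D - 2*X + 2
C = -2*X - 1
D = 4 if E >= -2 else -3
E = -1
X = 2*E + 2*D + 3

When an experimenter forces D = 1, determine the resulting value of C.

-7

do(D=1) replaces the equation D = 4 if E >= -2 else -3 with the constant D = 1.
X = 2*E + 2*D + 3  [with E=-1, D=1]  = 3
C = -2*X - 1  [with X=3]  = -7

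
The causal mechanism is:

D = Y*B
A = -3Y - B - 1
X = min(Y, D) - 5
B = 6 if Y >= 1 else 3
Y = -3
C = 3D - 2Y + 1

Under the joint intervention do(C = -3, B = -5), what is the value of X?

Under do(C = -3, B = -5), each intervened variable's structural equation is replaced by its fixed value.
D = Y*B  [with Y=-3, B=-5]  = 15
X = min(Y, D) - 5  [with Y=-3, D=15]  = -8

-8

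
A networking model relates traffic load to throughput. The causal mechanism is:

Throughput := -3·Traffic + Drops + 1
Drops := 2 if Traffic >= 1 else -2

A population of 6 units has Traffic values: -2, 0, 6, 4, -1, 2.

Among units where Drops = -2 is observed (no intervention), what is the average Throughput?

E[Throughput|Drops=-2] averages over only the 3 units with Drops=-2 (Traffic = -2, 0, -1): Throughput = 5, -1, 2, mean 2.

2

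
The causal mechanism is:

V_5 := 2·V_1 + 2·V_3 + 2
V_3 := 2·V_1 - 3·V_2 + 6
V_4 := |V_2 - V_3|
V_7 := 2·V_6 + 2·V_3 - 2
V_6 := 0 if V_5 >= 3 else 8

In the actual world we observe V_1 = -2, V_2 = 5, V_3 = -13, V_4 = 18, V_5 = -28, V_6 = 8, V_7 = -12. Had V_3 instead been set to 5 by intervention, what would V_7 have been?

The intervention breaks the incoming arrows to V_3: V_3 := 2·V_1 - 3·V_2 + 6 no longer applies, and V_3 = 5.
V_5 = 2·V_1 + 2·V_3 + 2  [with V_1=-2, V_3=5]  = 8
V_6 = 0 if V_5 >= 3 else 8  [with V_5=8]  = 0
V_7 = 2·V_6 + 2·V_3 - 2  [with V_6=0, V_3=5]  = 8

8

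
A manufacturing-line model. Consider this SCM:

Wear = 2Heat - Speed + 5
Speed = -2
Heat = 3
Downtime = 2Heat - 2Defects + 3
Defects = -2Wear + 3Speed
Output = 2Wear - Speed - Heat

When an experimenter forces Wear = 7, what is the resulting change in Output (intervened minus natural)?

-12

do(Wear=7) replaces the equation Wear = 2Heat - Speed + 5 with the constant Wear = 7.
Output = 2Wear - Speed - Heat  [with Wear=7, Speed=-2, Heat=3]  = 13
Without intervention: Wear = 2Heat - Speed + 5  [with Heat=3, Speed=-2]  = 13; Output = 2Wear - Speed - Heat  [with Wear=13, Speed=-2, Heat=3]  = 25.
Change = 13 − 25 = -12.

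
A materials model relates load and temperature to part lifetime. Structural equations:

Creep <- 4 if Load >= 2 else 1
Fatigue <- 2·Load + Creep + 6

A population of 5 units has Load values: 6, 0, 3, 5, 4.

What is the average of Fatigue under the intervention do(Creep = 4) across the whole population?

17.2

Under do(Creep=4), Creep's equation is replaced by Creep=4 for every unit. Per-unit Fatigue: 22, 10, 16, 20, 18. Mean = 17.2.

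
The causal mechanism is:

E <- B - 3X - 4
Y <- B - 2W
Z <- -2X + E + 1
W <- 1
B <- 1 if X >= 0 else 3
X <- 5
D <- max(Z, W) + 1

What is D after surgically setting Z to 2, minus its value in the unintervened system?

1

Intervening sets Z = 2 and removes its equation (Z <- -2X + E + 1).
D = max(Z, W) + 1  [with Z=2, W=1]  = 3
Without intervention: B = 1 if X >= 0 else 3  [with X=5]  = 1; E = B - 3X - 4  [with B=1, X=5]  = -18; Z = -2X + E + 1  [with X=5, E=-18]  = -27; D = max(Z, W) + 1  [with Z=-27, W=1]  = 2.
Change = 3 − 2 = 1.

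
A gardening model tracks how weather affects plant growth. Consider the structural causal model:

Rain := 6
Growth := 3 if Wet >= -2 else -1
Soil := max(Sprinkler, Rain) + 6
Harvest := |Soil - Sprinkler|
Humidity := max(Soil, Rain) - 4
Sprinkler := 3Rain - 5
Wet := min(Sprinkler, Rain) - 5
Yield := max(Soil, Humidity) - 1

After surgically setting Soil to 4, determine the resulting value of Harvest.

9

The intervention breaks the incoming arrows to Soil: Soil := max(Sprinkler, Rain) + 6 no longer applies, and Soil = 4.
Sprinkler = 3Rain - 5  [with Rain=6]  = 13
Harvest = |Soil - Sprinkler|  [with Soil=4, Sprinkler=13]  = 9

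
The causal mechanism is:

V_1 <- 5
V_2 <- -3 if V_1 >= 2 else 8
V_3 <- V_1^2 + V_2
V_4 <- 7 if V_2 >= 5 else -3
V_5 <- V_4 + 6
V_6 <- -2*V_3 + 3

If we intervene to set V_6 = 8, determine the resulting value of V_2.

-3

do(V_6=8) replaces the equation V_6 <- -2*V_3 + 3 with the constant V_6 = 8.
V_2 is not downstream of the intervention, so its value is determined by the original equations.
V_2 = -3 if V_1 >= 2 else 8  [with V_1=5]  = -3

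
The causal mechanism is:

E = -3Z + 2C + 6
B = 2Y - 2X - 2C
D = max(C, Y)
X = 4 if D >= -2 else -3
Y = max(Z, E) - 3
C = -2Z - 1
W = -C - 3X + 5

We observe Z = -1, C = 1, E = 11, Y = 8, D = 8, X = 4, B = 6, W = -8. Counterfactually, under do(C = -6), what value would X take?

Under do(C=-6), the mechanism C = -2Z - 1 is discarded; C is fixed at -6.
E = -3Z + 2C + 6  [with Z=-1, C=-6]  = -3
Y = max(Z, E) - 3  [with Z=-1, E=-3]  = -4
D = max(C, Y)  [with C=-6, Y=-4]  = -4
X = 4 if D >= -2 else -3  [with D=-4]  = -3

-3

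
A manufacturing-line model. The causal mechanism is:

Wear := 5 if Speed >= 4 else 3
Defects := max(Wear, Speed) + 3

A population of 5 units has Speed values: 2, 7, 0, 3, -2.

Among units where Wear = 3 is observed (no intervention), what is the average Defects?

6

Conditioning on Wear=3 selects the 4 unit(s) with Speed ∈ {2, 0, 3, -2}. Their Defects values: 6, 6, 6, 6. Mean = 6.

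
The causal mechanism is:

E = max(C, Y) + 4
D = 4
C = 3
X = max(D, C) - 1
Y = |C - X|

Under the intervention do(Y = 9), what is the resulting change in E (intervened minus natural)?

Intervening sets Y = 9 and removes its equation (Y = |C - X|).
E = max(C, Y) + 4  [with C=3, Y=9]  = 13
Without intervention: X = max(D, C) - 1  [with D=4, C=3]  = 3; Y = |C - X|  [with C=3, X=3]  = 0; E = max(C, Y) + 4  [with C=3, Y=0]  = 7.
Change = 13 − 7 = 6.

6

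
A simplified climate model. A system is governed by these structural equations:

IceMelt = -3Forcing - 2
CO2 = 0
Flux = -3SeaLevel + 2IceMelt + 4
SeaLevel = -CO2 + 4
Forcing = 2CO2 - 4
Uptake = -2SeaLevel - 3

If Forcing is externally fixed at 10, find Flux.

-72

do(Forcing=10) replaces the equation Forcing = 2CO2 - 4 with the constant Forcing = 10.
IceMelt = -3Forcing - 2  [with Forcing=10]  = -32
SeaLevel = -CO2 + 4  [with CO2=0]  = 4
Flux = -3SeaLevel + 2IceMelt + 4  [with SeaLevel=4, IceMelt=-32]  = -72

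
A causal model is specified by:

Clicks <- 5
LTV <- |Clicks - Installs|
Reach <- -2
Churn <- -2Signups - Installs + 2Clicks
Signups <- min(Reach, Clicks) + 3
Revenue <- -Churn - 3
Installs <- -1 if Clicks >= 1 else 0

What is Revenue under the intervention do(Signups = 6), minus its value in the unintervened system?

Under do(Signups=6), the mechanism Signups <- min(Reach, Clicks) + 3 is discarded; Signups is fixed at 6.
Installs = -1 if Clicks >= 1 else 0  [with Clicks=5]  = -1
Churn = -2Signups - Installs + 2Clicks  [with Signups=6, Installs=-1, Clicks=5]  = -1
Revenue = -Churn - 3  [with Churn=-1]  = -2
Without intervention: Installs = -1 if Clicks >= 1 else 0  [with Clicks=5]  = -1; Signups = min(Reach, Clicks) + 3  [with Reach=-2, Clicks=5]  = 1; Churn = -2Signups - Installs + 2Clicks  [with Signups=1, Installs=-1, Clicks=5]  = 9; Revenue = -Churn - 3  [with Churn=9]  = -12.
Change = -2 − (-12) = 10.

10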